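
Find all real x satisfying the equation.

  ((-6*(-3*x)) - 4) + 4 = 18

Step 1. [((-6*(-3*x)) - 4) + 4 = 18] the outer +4 inverts by subtracting 4. So sub: (-6*(-3*x)) - 4 = 14.
Step 2. [(-6*(-3*x)) - 4 = 14] -4 is outermost — add 4 both sides, so sub: -6*(-3*x) = 18.
Step 3. [-6*(-3*x) = 18] -6·(inner) — divide through by -6. So div: -3*x = -3.
Step 4. [-3*x = -3] LHS = -3·(…); ÷-3 both sides, so div: x = 1.

Answer: x ∈ {1}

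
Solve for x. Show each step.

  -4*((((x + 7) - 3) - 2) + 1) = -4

Step 1. [-4*((((x + 7) - 3) - 2) + 1) = -4] divide by the outer -4. So div: (((x + 7) - 3) - 2) + 1 = 1.
Step 2. [(((x + 7) - 3) - 2) + 1 = 1] 1 comes off first (subtract 1). So sub: ((x + 7) - 3) - 2 = 0.
Step 3. [((x + 7) - 3) - 2 = 0] 2 comes off first (add 2), so sub: (x + 7) - 3 = 2.
Step 4. [(x + 7) - 3 = 2] add 3: x sits inside (… - 3) ⇒ sub: x + 7 = 5.
Step 5. [x + 7 = 5] peel the +7: subtract 7 from each side. So sub: x = -2.

Answer: x ∈ {-2}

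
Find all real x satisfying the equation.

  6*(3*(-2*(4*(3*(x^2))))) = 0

Step 1. [6*(3*(-2*(4*(3*(x^2))))) = 0] 6 out front; divide by 6 ⇒ div: 3*(-2*(4*(3*(x^2)))) = 0.
Step 2. [3*(-2*(4*(3*(x^2)))) = 0] LHS = 3·(…); ÷3 both sides. So div: -2*(4*(3*(x^2))) = 0.
Step 3. [-2*(4*(3*(x^2))) = 0] LHS = -2·(…); ÷-2 both sides. So div: 4*(3*(x^2)) = 0.
Step 4. [4*(3*(x^2)) = 0] LHS = 4·(…); ÷4 both sides. So div: 3*(x^2) = 0.
Step 5. [3*(x^2) = 0] leading coefficient 3: divide by 3, so div: x^2 = 0.
Step 6. [x^2 = 0] LHS squared, RHS 0 ≥ 0: apply √ (±), so sqrt: x = 0.

Answer: x ∈ {0}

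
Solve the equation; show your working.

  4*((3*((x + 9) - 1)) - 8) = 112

Step 1. [4*((3*((x + 9) - 1)) - 8) = 112] divide by the outer 4, so div: (3*((x + 9) - 1)) - 8 = 28.
Step 2. [(3*((x + 9) - 1)) - 8 = 28] peel the -8: add 8 from each side ⇒ sub: 3*((x + 9) - 1) = 36.
Step 3. [3*((x + 9) - 1) = 36] 3 out front; divide by 3 ⇒ div: (x + 9) - 1 = 12.
Step 4. [(x + 9) - 1 = 12] add 1: x sits inside (… - 1). So sub: x + 9 = 13.
Step 5. [x + 9 = 13] peel the +9: subtract 9 from each side, so sub: x = 4.

Answer: x ∈ {4}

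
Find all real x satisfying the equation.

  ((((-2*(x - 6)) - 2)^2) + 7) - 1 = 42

Step 1. [((((-2*(x - 6)) - 2)^2) + 7) - 1 = 42] peel the -1: add 1 from each side ⇒ sub: (((-2*(x - 6)) - 2)^2) + 7 = 43.
Step 2. [(((-2*(x - 6)) - 2)^2) + 7 = 43] peel the +7: subtract 7 from each side. So sub: ((-2*(x - 6)) - 2)^2 = 36.
Step 3. [((-2*(x - 6)) - 2)^2 = 36] √ both sides: 36 ≥ 0 gives two branches. So sqrt: (-2*(x - 6)) - 2 = 6 or -6.
Step 4. [(-2*(x - 6)) - 2 = 6 or -6] -2 is outermost — add 2 both sides ⇒ sub: -2*(x - 6) = 8 or -4.
Step 5. [-2*(x - 6) = 8 or -4] -2 out front; divide by -2, so div: x - 6 = -4 or 2.
Step 6. [x - 6 = -4 or 2] the outer -6 inverts by adding 6 ⇒ sub: x = 2 or 8.

Answer: x ∈ {2, 8}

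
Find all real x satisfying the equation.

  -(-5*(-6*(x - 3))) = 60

Step 1. [-(-5*(-6*(x - 3))) = 60] LHS negated; negate both sides ⇒ neg: -5*(-6*(x - 3)) = -60.
Step 2. [-5*(-6*(x - 3)) = -60] -5·(inner) — divide through by -5 ⇒ div: -6*(x - 3) = 12.
Step 3. [-6*(x - 3) = 12] -6·(inner) — divide through by -6. So div: x - 3 = -2.
Step 4. [x - 3 = -2] the outer -3 inverts by adding 3. So sub: x = 1.

Answer: x ∈ {1}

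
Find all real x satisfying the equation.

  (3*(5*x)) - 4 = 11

Step 1. [(3*(5*x)) - 4 = 11] the outer -4 inverts by adding 4 ⇒ sub: 3*(5*x) = 15.
Step 2. [3*(5*x) = 15] 3·(inner) — divide through by 3. So div: 5*x = 5.
Step 3. [5*x = 5] divide by the outer 5. So div: x = 1.

Answer: x ∈ {1}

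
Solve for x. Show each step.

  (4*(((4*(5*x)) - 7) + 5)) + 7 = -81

Step 1. [(4*(((4*(5*x)) - 7) + 5)) + 7 = -81] the outer +7 inverts by subtracting 7 ⇒ sub: 4*(((4*(5*x)) - 7) + 5) = -88.
Step 2. [4*(((4*(5*x)) - 7) + 5) = -88] 4·(inner) — divide through by 4, so div: ((4*(5*x)) - 7) + 5 = -22.
Step 3. [((4*(5*x)) - 7) + 5 = -22] +5 is outermost — subtract 5 both sides ⇒ sub: (4*(5*x)) - 7 = -27.
Step 4. [(4*(5*x)) - 7 = -27] -7 is outermost — add 7 both sides, so sub: 4*(5*x) = -20.
Step 5. [4*(5*x) = -20] leading coefficient 4: divide by 4, so div: 5*x = -5.
Step 6. [5*x = -5] 5 out front; divide by 5 ⇒ div: x = -1.

Answer: x ∈ {-1}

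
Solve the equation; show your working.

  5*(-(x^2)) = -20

Step 1. [5*(-(x^2)) = -20] leading coefficient 5: divide by 5. So div: -(x^2) = -4.
Step 2. [-(x^2) = -4] LHS negated; negate both sides. So neg: x^2 = 4.
Step 3. [x^2 = 4] √ both sides: 4 ≥ 0 gives two branches. So sqrt: x = 2 or -2.

Answer: x ∈ {-2, 2}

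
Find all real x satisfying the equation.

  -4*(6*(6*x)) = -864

Step 1. [-4*(6*(6*x)) = -864] divide by the outer -4, so div: 6*(6*x) = 216.
Step 2. [6*(6*x) = 216] leading coefficient 6: divide by 6. So div: 6*x = 36.
Step 3. [6*x = 36] leading coefficient 6: divide by 6. So div: x = 6.

Answer: x ∈ {6}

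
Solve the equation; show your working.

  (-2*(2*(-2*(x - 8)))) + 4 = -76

Step 1. [(-2*(2*(-2*(x - 8)))) + 4 = -76] -2 | LHS and -2 | -76: pull -2 out ⇒ factor: (2*(-2*(x - 8))) - 2 = 38.
Step 2. [(2*(-2*(x - 8))) - 2 = 38] -2 is outermost — add 2 both sides ⇒ sub: 2*(-2*(x - 8)) = 40.
Step 3. [2*(-2*(x - 8)) = 40] divide by the outer 2 ⇒ div: -2*(x - 8) = 20.
Step 4. [-2*(x - 8) = 20] -2·(inner) — divide through by -2 ⇒ div: x - 8 = -10.
Step 5. [x - 8 = -10] -8 is outermost — add 8 both sides, so sub: x = -2.

Answer: x ∈ {-2}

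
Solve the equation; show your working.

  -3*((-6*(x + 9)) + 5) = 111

Step 1. [-3*((-6*(x + 9)) + 5) = 111] -3 out front; divide by -3. So div: (-6*(x + 9)) + 5 = -37.
Step 2. [(-6*(x + 9)) + 5 = -37] peel the +5: subtract 5 from each side ⇒ sub: -6*(x + 9) = -42.
Step 3. [-6*(x + 9) = -42] -6·(inner) — divide through by -6, so div: x + 9 = 7.
Step 4. [x + 9 = 7] +9 is outermost — subtract 9 both sides. So sub: x = -2.

Answer: x ∈ {-2}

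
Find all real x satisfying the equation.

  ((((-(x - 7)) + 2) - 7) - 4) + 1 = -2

Step 1. [((((-(x - 7)) + 2) - 7) - 4) + 1 = -2] subtract 1: x sits inside (… + 1). So sub: (((-(x - 7)) + 2) - 7) - 4 = -3.
Step 2. [(((-(x - 7)) + 2) - 7) - 4 = -3] peel the -4: add 4 from each side ⇒ sub: ((-(x - 7)) + 2) - 7 = 1.
Step 3. [((-(x - 7)) + 2) - 7 = 1] -7 is outermost — add 7 both sides. So sub: (-(x - 7)) + 2 = 8.
Step 4. [(-(x - 7)) + 2 = 8] subtract 2: x sits inside (… + 2), so sub: -(x - 7) = 6.
Step 5. [-(x - 7) = 6] leading − — multiply by −1, so neg: x - 7 = -6.
Step 6. [x - 7 = -6] add 7: x sits inside (… - 7), so sub: x = 1.

Answer: x ∈ {1}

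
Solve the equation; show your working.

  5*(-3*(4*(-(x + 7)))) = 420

Step 1. [5*(-3*(4*(-(x + 7)))) = 420] divide by the outer 5 ⇒ div: -3*(4*(-(x + 7))) = 84.
Step 2. [-3*(4*(-(x + 7))) = 84] -3·(inner) — divide through by -3, so div: 4*(-(x + 7)) = -28.
Step 3. [4*(-(x + 7)) = -28] 4 out front; divide by 4, so div: -(x + 7) = -7.
Step 4. [-(x + 7) = -7] LHS negated; negate both sides, so neg: x + 7 = 7.
Step 5. [x + 7 = 7] the outer +7 inverts by subtracting 7 ⇒ sub: x = 0.

Answer: x ∈ {0}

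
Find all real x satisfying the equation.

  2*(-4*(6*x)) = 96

Step 1. [2*(-4*(6*x)) = 96] LHS = 2·(…); ÷2 both sides. So div: -4*(6*x) = 48.
Step 2. [-4*(6*x) = 48] divide by the outer -4, so div: 6*x = -12.
Step 3. [6*x = -12] 6·(inner) — divide through by 6. So div: x = -2.

Answer: x ∈ {-2}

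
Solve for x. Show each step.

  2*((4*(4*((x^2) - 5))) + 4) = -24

Step 1. [2*((4*(4*((x^2) - 5))) + 4) = -24] LHS = 2·(…); ÷2 both sides. So div: (4*(4*((x^2) - 5))) + 4 = -12.
Step 2. [(4*(4*((x^2) - 5))) + 4 = -12] common factor 4 (LHS and -12) — divide through, so factor: (4*((x^2) - 5)) + 1 = -3.
Step 3. [(4*((x^2) - 5)) + 1 = -3] +1 is outermost — subtract 1 both sides, so sub: 4*((x^2) - 5) = -4.
Step 4. [4*((x^2) - 5) = -4] 4 out front; divide by 4, so div: (x^2) - 5 = -1.
Step 5. [(x^2) - 5 = -1] add 5: x sits inside (… - 5), so sub: x^2 = 4.
Step 6. [x^2 = 4] √ both sides: 4 ≥ 0 gives two branches. So sqrt: x = 2 or -2.

Answer: x ∈ {-2, 2}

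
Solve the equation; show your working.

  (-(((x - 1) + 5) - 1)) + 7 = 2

Step 1. [(-(((x - 1) + 5) - 1)) + 7 = 2] subtract 7: x sits inside (… + 7), so sub: -(((x - 1) + 5) - 1) = -5.
Step 2. [-(((x - 1) + 5) - 1) = -5] flip signs both sides ⇒ neg: ((x - 1) + 5) - 1 = 5.
Step 3. [((x - 1) + 5) - 1 = 5] add 1: x sits inside (… - 1). So sub: (x - 1) + 5 = 6.
Step 4. [(x - 1) + 5 = 6] +5 is outermost — subtract 5 both sides, so sub: x - 1 = 1.
Step 5. [x - 1 = 1] 1 comes off first (add 1). So sub: x = 2.

Answer: x ∈ {2}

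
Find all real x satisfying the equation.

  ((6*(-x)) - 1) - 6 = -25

Step 1. [((6*(-x)) - 1) - 6 = -25] -6 is outermost — add 6 both sides. So sub: (6*(-x)) - 1 = -19.
Step 2. [(6*(-x)) - 1 = -19] -1 is outermost — add 1 both sides ⇒ sub: 6*(-x) = -18.
Step 3. [6*(-x) = -18] leading coefficient 6: divide by 6, so div: -x = -3.
Step 4. [-x = -3] leading − — multiply by −1 ⇒ neg: x = 3.

Answer: x ∈ {3}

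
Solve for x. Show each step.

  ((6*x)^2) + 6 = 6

Step 1. [((6*x)^2) + 6 = 6] subtract 6: x sits inside (… + 6) ⇒ sub: (6*x)^2 = 0.
Step 2. [(6*x)^2 = 0] √ both sides: 0 ≥ 0 gives two branches ⇒ sqrt: 6*x = 0.
Step 3. [6*x = 0] divide by the outer 6, so div: x = 0.

Answer: x ∈ {0}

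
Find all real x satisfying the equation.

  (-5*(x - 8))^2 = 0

Step 1. [(-5*(x - 8))^2 = 0] 0 ≥ 0, LHS is (·)² — take ±√. So sqrt: -5*(x - 8) = 0.
Step 2. [-5*(x - 8) = 0] -5 out front; divide by -5 ⇒ div: x - 8 = 0.
Step 3. [x - 8 = 0] 8 comes off first (add 8) ⇒ sub: x = 8.

Answer: x ∈ {8}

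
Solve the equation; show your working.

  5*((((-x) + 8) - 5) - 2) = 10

Step 1. [5*((((-x) + 8) - 5) - 2) = 10] 5·(inner) — divide through by 5, so div: (((-x) + 8) - 5) - 2 = 2.
Step 2. [(((-x) + 8) - 5) - 2 = 2] 2 comes off first (add 2) ⇒ sub: ((-x) + 8) - 5 = 4.
Step 3. [((-x) + 8) - 5 = 4] 5 comes off first (add 5). So sub: (-x) + 8 = 9.
Step 4. [(-x) + 8 = 9] subtract 8: x sits inside (… + 8). So sub: -x = 1.
Step 5. [-x = 1] flip signs both sides, so neg: x = -1.

Answer: x ∈ {-1}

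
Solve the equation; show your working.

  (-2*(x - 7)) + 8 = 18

Step 1. [(-2*(x - 7)) + 8 = 18] +8 is outermost — subtract 8 both sides ⇒ sub: -2*(x - 7) = 10.
Step 2. [-2*(x - 7) = 10] -2·(inner) — divide through by -2, so div: x - 7 = -5.
Step 3. [x - 7 = -5] add 7: x sits inside (… - 7) ⇒ sub: x = 2.

Answer: x ∈ {2}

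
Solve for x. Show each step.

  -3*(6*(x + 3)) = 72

Step 1. [-3*(6*(x + 3)) = 72] leading coefficient -3: divide by -3 ⇒ div: 6*(x + 3) = -24.
Step 2. [6*(x + 3) = -24] 6 out front; divide by 6 ⇒ div: x + 3 = -4.
Step 3. [x + 3 = -4] subtract 3: x sits inside (… + 3). So sub: x = -7.

Answer: x ∈ {-7}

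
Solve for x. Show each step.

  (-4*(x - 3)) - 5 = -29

Step 1. [(-4*(x - 3)) - 5 = -29] -5 is outermost — add 5 both sides. So sub: -4*(x - 3) = -24.
Step 2. [-4*(x - 3) = -24] leading coefficient -4: divide by -4, so div: x - 3 = 6.
Step 3. [x - 3 = 6] peel the -3: add 3 from each side, so sub: x = 9.

Answer: x ∈ {9}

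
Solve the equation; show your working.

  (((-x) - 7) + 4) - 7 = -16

Step 1. [(((-x) - 7) + 4) - 7 = -16] the outer -7 inverts by adding 7. So sub: ((-x) - 7) + 4 = -9.
Step 2. [((-x) - 7) + 4 = -9] peel the +4: subtract 4 from each side, so sub: (-x) - 7 = -13.
Step 3. [(-x) - 7 = -13] peel the -7: add 7 from each side. So sub: -x = -6.
Step 4. [-x = -6] LHS negated; negate both sides. So neg: x = 6.

Answer: x ∈ {6}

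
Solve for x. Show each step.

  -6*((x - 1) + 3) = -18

Step 1. [-6*((x - 1) + 3) = -18] leading coefficient -6: divide by -6. So div: (x - 1) + 3 = 3.
Step 2. [(x - 1) + 3 = 3] peel the +3: subtract 3 from each side. So sub: x - 1 = 0.
Step 3. [x - 1 = 0] the outer -1 inverts by adding 1, so sub: x = 1.

Answer: x ∈ {1}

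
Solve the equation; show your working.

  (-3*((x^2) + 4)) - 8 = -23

Step 1. [(-3*((x^2) + 4)) - 8 = -23] add 8: x sits inside (… - 8) ⇒ sub: -3*((x^2) + 4) = -15.
Step 2. [-3*((x^2) + 4) = -15] LHS = -3·(…); ÷-3 both sides ⇒ div: (x^2) + 4 = 5.
Step 3. [(x^2) + 4 = 5] the outer +4 inverts by subtracting 4. So sub: x^2 = 1.
Step 4. [x^2 = 1] √ both sides: 1 ≥ 0 gives two branches, so sqrt: x = 1 or -1.

Answer: x ∈ {-1, 1}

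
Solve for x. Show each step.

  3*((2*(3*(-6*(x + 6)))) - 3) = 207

Step 1. [3*((2*(3*(-6*(x + 6)))) - 3) = 207] leading coefficient 3: divide by 3 ⇒ div: (2*(3*(-6*(x + 6)))) - 3 = 69.
Step 2. [(2*(3*(-6*(x + 6)))) - 3 = 69] -3 is outermost — add 3 both sides, so sub: 2*(3*(-6*(x + 6))) = 72.
Step 3. [2*(3*(-6*(x + 6))) = 72] LHS = 2·(…); ÷2 both sides. So div: 3*(-6*(x + 6)) = 36.
Step 4. [3*(-6*(x + 6)) = 36] divide by the outer 3, so div: -6*(x + 6) = 12.
Step 5. [-6*(x + 6) = 12] divide by the outer -6. So div: x + 6 = -2.
Step 6. [x + 6 = -2] the outer +6 inverts by subtracting 6 ⇒ sub: x = -8.

Answer: x ∈ {-8}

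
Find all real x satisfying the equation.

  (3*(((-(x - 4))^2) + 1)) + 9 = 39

Step 1. [(3*(((-(x - 4))^2) + 1)) + 9 = 39] 3 | LHS and 3 | 39: pull 3 out ⇒ factor: (((-(x - 4))^2) + 1) + 3 = 13.
Step 2. [(((-(x - 4))^2) + 1) + 3 = 13] 3 comes off first (subtract 3) ⇒ sub: ((-(x - 4))^2) + 1 = 10.
Step 3. [((-(x - 4))^2) + 1 = 10] 1 comes off first (subtract 1) ⇒ sub: (-(x - 4))^2 = 9.
Step 4. [(-(x - 4))^2 = 9] √ both sides: 9 ≥ 0 gives two branches ⇒ sqrt: -(x - 4) = 3 or -3.
Step 5. [-(x - 4) = 3 or -3] flip signs both sides ⇒ neg: x - 4 = -3 or 3.
Step 6. [x - 4 = -3 or 3] add 4: x sits inside (… - 4) ⇒ sub: x = 1 or 7.

Answer: x ∈ {1, 7}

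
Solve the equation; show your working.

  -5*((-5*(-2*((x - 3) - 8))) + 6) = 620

Step 1. [-5*((-5*(-2*((x - 3) - 8))) + 6) = 620] -5·(inner) — divide through by -5, so div: (-5*(-2*((x - 3) - 8))) + 6 = -124.
Step 2. [(-5*(-2*((x - 3) - 8))) + 6 = -124] peel the +6: subtract 6 from each side, so sub: -5*(-2*((x - 3) - 8)) = -130.
Step 3. [-5*(-2*((x - 3) - 8)) = -130] -5 out front; divide by -5 ⇒ div: -2*((x - 3) - 8) = 26.
Step 4. [-2*((x - 3) - 8) = 26] -2·(inner) — divide through by -2. So div: (x - 3) - 8 = -13.
Step 5. [(x - 3) - 8 = -13] peel the -8: add 8 from each side, so sub: x - 3 = -5.
Step 6. [x - 3 = -5] -3 is outermost — add 3 both sides ⇒ sub: x = -2.

Answer: x ∈ {-2}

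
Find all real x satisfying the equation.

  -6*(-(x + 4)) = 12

Step 1. [-6*(-(x + 4)) = 12] LHS = -6·(…); ÷-6 both sides, so div: -(x + 4) = -2.
Step 2. [-(x + 4) = -2] flip signs both sides, so neg: x + 4 = 2.
Step 3. [x + 4 = 2] 4 comes off first (subtract 4) ⇒ sub: x = -2.

Answer: x ∈ {-2}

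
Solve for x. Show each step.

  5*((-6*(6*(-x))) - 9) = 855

Step 1. [5*((-6*(6*(-x))) - 9) = 855] leading coefficient 5: divide by 5. So div: (-6*(6*(-x))) - 9 = 171.
Step 2. [(-6*(6*(-x))) - 9 = 171] 9 comes off first (add 9). So sub: -6*(6*(-x)) = 180.
Step 3. [-6*(6*(-x)) = 180] -6 out front; divide by -6, so div: 6*(-x) = -30.
Step 4. [6*(-x) = -30] 6·(inner) — divide through by 6. So div: -x = -5.
Step 5. [-x = -5] LHS negated; negate both sides. So neg: x = 5.

Answer: x ∈ {5}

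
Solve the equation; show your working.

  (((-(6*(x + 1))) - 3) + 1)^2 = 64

Step 1. [(((-(6*(x + 1))) - 3) + 1)^2 = 64] LHS squared, RHS 64 ≥ 0: apply √ (±) ⇒ sqrt: ((-(6*(x + 1))) - 3) + 1 = 8 or -8.
Step 2. [((-(6*(x + 1))) - 3) + 1 = 8 or -8] +1 is outermost — subtract 1 both sides, so sub: (-(6*(x + 1))) - 3 = 7 or -9.
Step 3. [(-(6*(x + 1))) - 3 = 7 or -9] the outer -3 inverts by adding 3 ⇒ sub: -(6*(x + 1)) = 10 or -6.
Step 4. [-(6*(x + 1)) = 10 or -6] LHS negated; negate both sides ⇒ neg: 6*(x + 1) = -10 or 6.
Step 5. [6*(x + 1) = -10 or 6] divide by the outer 6. So div: x + 1 = -5/3 or 1.
Step 6. [x + 1 = -5/3 or 1] subtract 1: x sits inside (… + 1), so sub: x = -8/3 or 0.

Answer: x ∈ {-8/3, 0}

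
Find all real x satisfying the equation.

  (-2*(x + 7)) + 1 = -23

Step 1. [(-2*(x + 7)) + 1 = -23] peel the +1: subtract 1 from each side, so sub: -2*(x + 7) = -24.
Step 2. [-2*(x + 7) = -24] LHS = -2·(…); ÷-2 both sides ⇒ div: x + 7 = 12.
Step 3. [x + 7 = 12] subtract 7: x sits inside (… + 7). So sub: x = 5.

Answer: x ∈ {5}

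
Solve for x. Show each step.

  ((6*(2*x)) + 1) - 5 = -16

Step 1. [((6*(2*x)) + 1) - 5 = -16] add 5: x sits inside (… - 5). So sub: (6*(2*x)) + 1 = -11.
Step 2. [(6*(2*x)) + 1 = -11] 1 comes off first (subtract 1). So sub: 6*(2*x) = -12.
Step 3. [6*(2*x) = -12] 6 out front; divide by 6. So div: 2*x = -2.
Step 4. [2*x = -2] LHS = 2·(…); ÷2 both sides, so div: x = -1.

Answer: x ∈ {-1}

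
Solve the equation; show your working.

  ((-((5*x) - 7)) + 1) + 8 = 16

Step 1. [((-((5*x) - 7)) + 1) + 8 = 16] 8 comes off first (subtract 8), so sub: (-((5*x) - 7)) + 1 = 8.
Step 2. [(-((5*x) - 7)) + 1 = 8] peel the +1: subtract 1 from each side. So sub: -((5*x) - 7) = 7.
Step 3. [-((5*x) - 7) = 7] LHS negated; negate both sides ⇒ neg: (5*x) - 7 = -7.
Step 4. [(5*x) - 7 = -7] 7 comes off first (add 7), so sub: 5*x = 0.
Step 5. [5*x = 0] 5·(inner) — divide through by 5, so div: x = 0.

Answer: x ∈ {0}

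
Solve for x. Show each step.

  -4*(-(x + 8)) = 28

Step 1. [-4*(-(x + 8)) = 28] LHS = -4·(…); ÷-4 both sides ⇒ div: -(x + 8) = -7.
Step 2. [-(x + 8) = -7] leading − — multiply by −1 ⇒ neg: x + 8 = 7.
Step 3. [x + 8 = 7] subtract 8: x sits inside (… + 8). So sub: x = -1.

Answer: x ∈ {-1}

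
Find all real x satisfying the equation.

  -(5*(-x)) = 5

Step 1. [-(5*(-x)) = 5] LHS negated; negate both sides. So neg: 5*(-x) = -5.
Step 2. [5*(-x) = -5] LHS = 5·(…); ÷5 both sides, so div: -x = -1.
Step 3. [-x = -1] flip signs both sides. So neg: x = 1.

Answer: x ∈ {1}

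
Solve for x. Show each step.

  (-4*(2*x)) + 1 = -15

Step 1. [(-4*(2*x)) + 1 = -15] peel the +1: subtract 1 from each side. So sub: -4*(2*x) = -16.
Step 2. [-4*(2*x) = -16] -4·(inner) — divide through by -4. So div: 2*x = 4.
Step 3. [2*x = 4] 2·(inner) — divide through by 2, so div: x = 2.

Answer: x ∈ {2}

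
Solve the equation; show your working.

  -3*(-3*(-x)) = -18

Step 1. [-3*(-3*(-x)) = -18] -3·(inner) — divide through by -3 ⇒ div: -3*(-x) = 6.
Step 2. [-3*(-x) = 6] -3 out front; divide by -3, so div: -x = -2.
Step 3. [-x = -2] flip signs both sides, so neg: x = 2.

Answer: x ∈ {2}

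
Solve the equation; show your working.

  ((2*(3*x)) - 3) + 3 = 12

Step 1. [((2*(3*x)) - 3) + 3 = 12] peel the +3: subtract 3 from each side, so sub: (2*(3*x)) - 3 = 9.
Step 2. [(2*(3*x)) - 3 = 9] the outer -3 inverts by adding 3. So sub: 2*(3*x) = 12.
Step 3. [2*(3*x) = 12] 2·(inner) — divide through by 2. So div: 3*x = 6.
Step 4. [3*x = 6] 3 out front; divide by 3, so div: x = 2.

Answer: x ∈ {2}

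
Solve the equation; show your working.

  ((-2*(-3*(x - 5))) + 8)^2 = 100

Step 1. [((-2*(-3*(x - 5))) + 8)^2 = 100] 100 ≥ 0, LHS is (·)² — take ±√, so sqrt: (-2*(-3*(x - 5))) + 8 = 10 or -10.
Step 2. [(-2*(-3*(x - 5))) + 8 = 10 or -10] peel the +8: subtract 8 from each side, so sub: -2*(-3*(x - 5)) = 2 or -18.
Step 3. [-2*(-3*(x - 5)) = 2 or -18] -2·(inner) — divide through by -2. So div: -3*(x - 5) = -1 or 9.
Step 4. [-3*(x - 5) = -1 or 9] -3 out front; divide by -3. So div: x - 5 = 1/3 or -3.
Step 5. [x - 5 = 1/3 or -3] -5 is outermost — add 5 both sides. So sub: x = 16/3 or 2.

Answer: x ∈ {2, 16/3}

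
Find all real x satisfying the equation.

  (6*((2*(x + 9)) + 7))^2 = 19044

Step 1. [(6*((2*(x + 9)) + 7))^2 = 19044] 19044 ≥ 0, LHS is (·)² — take ±√ ⇒ sqrt: 6*((2*(x + 9)) + 7) = 138 or -138.
Step 2. [6*((2*(x + 9)) + 7) = 138 or -138] leading coefficient 6: divide by 6, so div: (2*(x + 9)) + 7 = 23 or -23.
Step 3. [(2*(x + 9)) + 7 = 23 or -23] the outer +7 inverts by subtracting 7, so sub: 2*(x + 9) = 16 or -30.
Step 4. [2*(x + 9) = 16 or -30] leading coefficient 2: divide by 2, so div: x + 9 = 8 or -15.
Step 5. [x + 9 = 8 or -15] +9 is outermost — subtract 9 both sides. So sub: x = -1 or -24.

Answer: x ∈ {-24, -1}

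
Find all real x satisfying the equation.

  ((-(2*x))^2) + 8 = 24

Step 1. [((-(2*x))^2) + 8 = 24] +8 is outermost — subtract 8 both sides ⇒ sub: (-(2*x))^2 = 16.
Step 2. [(-(2*x))^2 = 16] √ both sides: 16 ≥ 0 gives two branches ⇒ sqrt: -(2*x) = 4 or -4.
Step 3. [-(2*x) = 4 or -4] leading − — multiply by −1. So neg: 2*x = -4 or 4.
Step 4. [2*x = -4 or 4] divide by the outer 2. So div: x = -2 or 2.

Answer: x ∈ {-2, 2}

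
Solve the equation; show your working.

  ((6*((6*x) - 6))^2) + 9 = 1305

Step 1. [((6*((6*x) - 6))^2) + 9 = 1305] the outer +9 inverts by subtracting 9. So sub: (6*((6*x) - 6))^2 = 1296.
Step 2. [(6*((6*x) - 6))^2 = 1296] 1296 ≥ 0, LHS is (·)² — take ±√ ⇒ sqrt: 6*((6*x) - 6) = 36 or -36.
Step 3. [6*((6*x) - 6) = 36 or -36] 6 out front; divide by 6. So div: (6*x) - 6 = 6 or -6.
Step 4. [(6*x) - 6 = 6 or -6] common factor 6 (LHS and 6 or -6) — divide through ⇒ factor: x - 1 = 1 or -1.
Step 5. [x - 1 = 1 or -1] 1 comes off first (add 1) ⇒ sub: x = 2 or 0.

Answer: x ∈ {0, 2}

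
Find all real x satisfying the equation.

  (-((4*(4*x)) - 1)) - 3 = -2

Step 1. [(-((4*(4*x)) - 1)) - 3 = -2] peel the -3: add 3 from each side ⇒ sub: -((4*(4*x)) - 1) = 1.
Step 2. [-((4*(4*x)) - 1) = 1] leading − — multiply by −1, so neg: (4*(4*x)) - 1 = -1.
Step 3. [(4*(4*x)) - 1 = -1] add 1: x sits inside (… - 1) ⇒ sub: 4*(4*x) = 0.
Step 4. [4*(4*x) = 0] leading coefficient 4: divide by 4. So div: 4*x = 0.
Step 5. [4*x = 0] 4 out front; divide by 4, so div: x = 0.

Answer: x ∈ {0}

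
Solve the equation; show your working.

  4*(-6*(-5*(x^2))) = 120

Step 1. [4*(-6*(-5*(x^2))) = 120] divide by the outer 4, so div: -6*(-5*(x^2)) = 30.
Step 2. [-6*(-5*(x^2)) = 30] leading coefficient -6: divide by -6. So div: -5*(x^2) = -5.
Step 3. [-5*(x^2) = -5] divide by the outer -5 ⇒ div: x^2 = 1.
Step 4. [x^2 = 1] √ both sides: 1 ≥ 0 gives two branches. So sqrt: x = 1 or -1.

Answer: x ∈ {-1, 1}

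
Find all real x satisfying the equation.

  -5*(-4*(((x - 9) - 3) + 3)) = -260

Step 1. [-5*(-4*(((x - 9) - 3) + 3)) = -260] leading coefficient -5: divide by -5, so div: -4*(((x - 9) - 3) + 3) = 52.
Step 2. [-4*(((x - 9) - 3) + 3) = 52] -4 out front; divide by -4 ⇒ div: ((x - 9) - 3) + 3 = -13.
Step 3. [((x - 9) - 3) + 3 = -13] +3 is outermost — subtract 3 both sides ⇒ sub: (x - 9) - 3 = -16.
Step 4. [(x - 9) - 3 = -16] the outer -3 inverts by adding 3 ⇒ sub: x - 9 = -13.
Step 5. [x - 9 = -13] 9 comes off first (add 9). So sub: x = -4.

Answer: x ∈ {-4}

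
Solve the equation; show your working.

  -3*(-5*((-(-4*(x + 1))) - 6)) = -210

Step 1. [-3*(-5*((-(-4*(x + 1))) - 6)) = -210] leading coefficient -3: divide by -3, so div: -5*((-(-4*(x + 1))) - 6) = 70.
Step 2. [-5*((-(-4*(x + 1))) - 6) = 70] -5·(inner) — divide through by -5. So div: (-(-4*(x + 1))) - 6 = -14.
Step 3. [(-(-4*(x + 1))) - 6 = -14] add 6: x sits inside (… - 6), so sub: -(-4*(x + 1)) = -8.
Step 4. [-(-4*(x + 1)) = -8] leading − — multiply by −1, so neg: -4*(x + 1) = 8.
Step 5. [-4*(x + 1) = 8] -4·(inner) — divide through by -4, so div: x + 1 = -2.
Step 6. [x + 1 = -2] +1 is outermost — subtract 1 both sides. So sub: x = -3.

Answer: x ∈ {-3}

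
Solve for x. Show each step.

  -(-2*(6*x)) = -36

Step 1. [-(-2*(6*x)) = -36] flip signs both sides. So neg: -2*(6*x) = 36.
Step 2. [-2*(6*x) = 36] divide by the outer -2 ⇒ div: 6*x = -18.
Step 3. [6*x = -18] LHS = 6·(…); ÷6 both sides ⇒ div: x = -3.

Answer: x ∈ {-3}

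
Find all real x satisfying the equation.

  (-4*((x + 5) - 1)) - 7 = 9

Step 1. [(-4*((x + 5) - 1)) - 7 = 9] 7 comes off first (add 7), so sub: -4*((x + 5) - 1) = 16.
Step 2. [-4*((x + 5) - 1) = 16] -4 out front; divide by -4 ⇒ div: (x + 5) - 1 = -4.
Step 3. [(x + 5) - 1 = -4] 1 comes off first (add 1), so sub: x + 5 = -3.
Step 4. [x + 5 = -3] 5 comes off first (subtract 5) ⇒ sub: x = -8.

Answer: x ∈ {-8}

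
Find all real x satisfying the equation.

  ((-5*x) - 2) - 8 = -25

Step 1. [((-5*x) - 2) - 8 = -25] the outer -8 inverts by adding 8, so sub: (-5*x) - 2 = -17.
Step 2. [(-5*x) - 2 = -17] peel the -2: add 2 from each side. So sub: -5*x = -15.
Step 3. [-5*x = -15] LHS = -5·(…); ÷-5 both sides. So div: x = 3.

Answer: x ∈ {3}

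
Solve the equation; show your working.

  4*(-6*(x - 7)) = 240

Step 1. [4*(-6*(x - 7)) = 240] leading coefficient 4: divide by 4, so div: -6*(x - 7) = 60.
Step 2. [-6*(x - 7) = 60] divide by the outer -6, so div: x - 7 = -10.
Step 3. [x - 7 = -10] peel the -7: add 7 from each side. So sub: x = -3.

Answer: x ∈ {-3}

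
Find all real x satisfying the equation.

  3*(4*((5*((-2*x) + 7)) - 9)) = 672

Step 1. [3*(4*((5*((-2*x) + 7)) - 9)) = 672] 3·(inner) — divide through by 3, so div: 4*((5*((-2*x) + 7)) - 9) = 224.
Step 2. [4*((5*((-2*x) + 7)) - 9) = 224] divide by the outer 4. So div: (5*((-2*x) + 7)) - 9 = 56.
Step 3. [(5*((-2*x) + 7)) - 9 = 56] add 9: x sits inside (… - 9). So sub: 5*((-2*x) + 7) = 65.
Step 4. [5*((-2*x) + 7) = 65] divide by the outer 5. So div: (-2*x) + 7 = 13.
Step 5. [(-2*x) + 7 = 13] peel the +7: subtract 7 from each side ⇒ sub: -2*x = 6.
Step 6. [-2*x = 6] -2·(inner) — divide through by -2. So div: x = -3.

Answer: x ∈ {-3}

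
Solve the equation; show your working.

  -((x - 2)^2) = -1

Step 1. [-((x - 2)^2) = -1] flip signs both sides. So neg: (x - 2)^2 = 1.
Step 2. [(x - 2)^2 = 1] 1 ≥ 0, LHS is (·)² — take ±√ ⇒ sqrt: x - 2 = 1 or -1.
Step 3. [x - 2 = 1 or -1] peel the -2: add 2 from each side, so sub: x = 3 or 1.

Answer: x ∈ {1, 3}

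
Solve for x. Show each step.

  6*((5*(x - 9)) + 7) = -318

Step 1. [6*((5*(x - 9)) + 7) = -318] 6 out front; divide by 6. So div: (5*(x - 9)) + 7 = -53.
Step 2. [(5*(x - 9)) + 7 = -53] peel the +7: subtract 7 from each side ⇒ sub: 5*(x - 9) = -60.
Step 3. [5*(x - 9) = -60] leading coefficient 5: divide by 5. So div: x - 9 = -12.
Step 4. [x - 9 = -12] peel the -9: add 9 from each side ⇒ sub: x = -3.

Answer: x ∈ {-3}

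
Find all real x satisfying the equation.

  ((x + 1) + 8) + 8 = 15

Step 1. [((x + 1) + 8) + 8 = 15] 8 comes off first (subtract 8), so sub: (x + 1) + 8 = 7.
Step 2. [(x + 1) + 8 = 7] the outer +8 inverts by subtracting 8. So sub: x + 1 = -1.
Step 3. [x + 1 = -1] +1 is outermost — subtract 1 both sides. So sub: x = -2.

Answer: x ∈ {-2}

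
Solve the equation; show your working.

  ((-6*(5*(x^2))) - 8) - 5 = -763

Step 1. [((-6*(5*(x^2))) - 8) - 5 = -763] peel the -5: add 5 from each side ⇒ sub: (-6*(5*(x^2))) - 8 = -758.
Step 2. [(-6*(5*(x^2))) - 8 = -758] add 8: x sits inside (… - 8) ⇒ sub: -6*(5*(x^2)) = -750.
Step 3. [-6*(5*(x^2)) = -750] divide by the outer -6, so div: 5*(x^2) = 125.
Step 4. [5*(x^2) = 125] 5·(inner) — divide through by 5. So div: x^2 = 25.
Step 5. [x^2 = 25] √ both sides: 25 ≥ 0 gives two branches, so sqrt: x = 5 or -5.

Answer: x ∈ {-5, 5}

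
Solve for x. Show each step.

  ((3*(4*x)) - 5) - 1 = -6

Step 1. [((3*(4*x)) - 5) - 1 = -6] 1 comes off first (add 1) ⇒ sub: (3*(4*x)) - 5 = -5.
Step 2. [(3*(4*x)) - 5 = -5] the outer -5 inverts by adding 5 ⇒ sub: 3*(4*x) = 0.
Step 3. [3*(4*x) = 0] 3 out front; divide by 3. So div: 4*x = 0.
Step 4. [4*x = 0] 4 out front; divide by 4 ⇒ div: x = 0.

Answer: x ∈ {0}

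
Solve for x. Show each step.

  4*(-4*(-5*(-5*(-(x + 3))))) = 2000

Step 1. [4*(-4*(-5*(-5*(-(x + 3))))) = 2000] 4·(inner) — divide through by 4 ⇒ div: -4*(-5*(-5*(-(x + 3)))) = 500.
Step 2. [-4*(-5*(-5*(-(x + 3)))) = 500] LHS = -4·(…); ÷-4 both sides, so div: -5*(-5*(-(x + 3))) = -125.
Step 3. [-5*(-5*(-(x + 3))) = -125] leading coefficient -5: divide by -5 ⇒ div: -5*(-(x + 3)) = 25.
Step 4. [-5*(-(x + 3)) = 25] divide by the outer -5, so div: -(x + 3) = -5.
Step 5. [-(x + 3) = -5] leading − — multiply by −1, so neg: x + 3 = 5.
Step 6. [x + 3 = 5] +3 is outermost — subtract 3 both sides ⇒ sub: x = 2.

Answer: x ∈ {2}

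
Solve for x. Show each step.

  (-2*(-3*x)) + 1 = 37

Step 1. [(-2*(-3*x)) + 1 = 37] peel the +1: subtract 1 from each side ⇒ sub: -2*(-3*x) = 36.
Step 2. [-2*(-3*x) = 36] divide by the outer -2. So div: -3*x = -18.
Step 3. [-3*x = -18] leading coefficient -3: divide by -3. So div: x = 6.

Answer: x ∈ {6}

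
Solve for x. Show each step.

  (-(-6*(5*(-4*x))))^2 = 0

Step 1. [(-(-6*(5*(-4*x))))^2 = 0] √ both sides: 0 ≥ 0 gives two branches, so sqrt: -(-6*(5*(-4*x))) = 0.
Step 2. [-(-6*(5*(-4*x))) = 0] LHS negated; negate both sides ⇒ neg: -6*(5*(-4*x)) = 0.
Step 3. [-6*(5*(-4*x)) = 0] -6·(inner) — divide through by -6, so div: 5*(-4*x) = 0.
Step 4. [5*(-4*x) = 0] 5·(inner) — divide through by 5. So div: -4*x = 0.
Step 5. [-4*x = 0] -4 out front; divide by -4. So div: x = 0.

Answer: x ∈ {0}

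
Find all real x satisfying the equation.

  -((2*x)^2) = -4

Step 1. [-((2*x)^2) = -4] leading − — multiply by −1 ⇒ neg: (2*x)^2 = 4.
Step 2. [(2*x)^2 = 4] 4 ≥ 0, LHS is (·)² — take ±√, so sqrt: 2*x = 2 or -2.
Step 3. [2*x = 2 or -2] 2 out front; divide by 2 ⇒ div: x = 1 or -1.

Answer: x ∈ {-1, 1}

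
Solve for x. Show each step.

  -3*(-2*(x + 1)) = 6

Step 1. [-3*(-2*(x + 1)) = 6] -3 out front; divide by -3, so div: -2*(x + 1) = -2.
Step 2. [-2*(x + 1) = -2] LHS = -2·(…); ÷-2 both sides, so div: x + 1 = 1.
Step 3. [x + 1 = 1] 1 comes off first (subtract 1) ⇒ sub: x = 0.

Answer: x ∈ {0}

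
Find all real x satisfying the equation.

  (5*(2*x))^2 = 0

Step 1. [(5*(2*x))^2 = 0] LHS squared, RHS 0 ≥ 0: apply √ (±). So sqrt: 5*(2*x) = 0.
Step 2. [5*(2*x) = 0] leading coefficient 5: divide by 5, so div: 2*x = 0.
Step 3. [2*x = 0] LHS = 2·(…); ÷2 both sides ⇒ div: x = 0.

Answer: x ∈ {0}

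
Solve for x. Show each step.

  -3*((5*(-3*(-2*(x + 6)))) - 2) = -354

Step 1. [-3*((5*(-3*(-2*(x + 6)))) - 2) = -354] divide by the outer -3, so div: (5*(-3*(-2*(x + 6)))) - 2 = 118.
Step 2. [(5*(-3*(-2*(x + 6)))) - 2 = 118] the outer -2 inverts by adding 2 ⇒ sub: 5*(-3*(-2*(x + 6))) = 120.
Step 3. [5*(-3*(-2*(x + 6))) = 120] LHS = 5·(…); ÷5 both sides, so div: -3*(-2*(x + 6)) = 24.
Step 4. [-3*(-2*(x + 6)) = 24] divide by the outer -3 ⇒ div: -2*(x + 6) = -8.
Step 5. [-2*(x + 6) = -8] divide by the outer -2. So div: x + 6 = 4.
Step 6. [x + 6 = 4] subtract 6: x sits inside (… + 6), so sub: x = -2.

Answer: x ∈ {-2}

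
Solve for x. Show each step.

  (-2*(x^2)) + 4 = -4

Step 1. [(-2*(x^2)) + 4 = -4] common factor -2 (LHS and -4) — divide through ⇒ factor: (x^2) - 2 = 2.
Step 2. [(x^2) - 2 = 2] 2 comes off first (add 2). So sub: x^2 = 4.
Step 3. [x^2 = 4] √ both sides: 4 ≥ 0 gives two branches. So sqrt: x = 2 or -2.

Answer: x ∈ {-2, 2}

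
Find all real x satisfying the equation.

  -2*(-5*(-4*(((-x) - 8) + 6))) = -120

Step 1. [-2*(-5*(-4*(((-x) - 8) + 6))) = -120] LHS = -2·(…); ÷-2 both sides ⇒ div: -5*(-4*(((-x) - 8) + 6)) = 60.
Step 2. [-5*(-4*(((-x) - 8) + 6)) = 60] leading coefficient -5: divide by -5 ⇒ div: -4*(((-x) - 8) + 6) = -12.
Step 3. [-4*(((-x) - 8) + 6) = -12] -4 out front; divide by -4 ⇒ div: ((-x) - 8) + 6 = 3.
Step 4. [((-x) - 8) + 6 = 3] +6 is outermost — subtract 6 both sides ⇒ sub: (-x) - 8 = -3.
Step 5. [(-x) - 8 = -3] the outer -8 inverts by adding 8. So sub: -x = 5.
Step 6. [-x = 5] LHS negated; negate both sides ⇒ neg: x = -5.

Answer: x ∈ {-5}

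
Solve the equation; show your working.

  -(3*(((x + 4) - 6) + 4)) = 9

Step 1. [-(3*(((x + 4) - 6) + 4)) = 9] leading − — multiply by −1 ⇒ neg: 3*(((x + 4) - 6) + 4) = -9.
Step 2. [3*(((x + 4) - 6) + 4) = -9] divide by the outer 3 ⇒ div: ((x + 4) - 6) + 4 = -3.
Step 3. [((x + 4) - 6) + 4 = -3] +4 is outermost — subtract 4 both sides ⇒ sub: (x + 4) - 6 = -7.
Step 4. [(x + 4) - 6 = -7] -6 is outermost — add 6 both sides ⇒ sub: x + 4 = -1.
Step 5. [x + 4 = -1] subtract 4: x sits inside (… + 4) ⇒ sub: x = -5.

Answer: x ∈ {-5}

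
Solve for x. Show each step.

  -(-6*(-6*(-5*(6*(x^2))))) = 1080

Step 1. [-(-6*(-6*(-5*(6*(x^2))))) = 1080] flip signs both sides ⇒ neg: -6*(-6*(-5*(6*(x^2)))) = -1080.
Step 2. [-6*(-6*(-5*(6*(x^2)))) = -1080] divide by the outer -6, so div: -6*(-5*(6*(x^2))) = 180.
Step 3. [-6*(-5*(6*(x^2))) = 180] divide by the outer -6, so div: -5*(6*(x^2)) = -30.
Step 4. [-5*(6*(x^2)) = -30] divide by the outer -5, so div: 6*(x^2) = 6.
Step 5. [6*(x^2) = 6] divide by the outer 6, so div: x^2 = 1.
Step 6. [x^2 = 1] √ both sides: 1 ≥ 0 gives two branches ⇒ sqrt: x = 1 or -1.

Answer: x ∈ {-1, 1}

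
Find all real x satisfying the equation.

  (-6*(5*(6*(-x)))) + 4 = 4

Step 1. [(-6*(5*(6*(-x)))) + 4 = 4] the outer +4 inverts by subtracting 4, so sub: -6*(5*(6*(-x))) = 0.
Step 2. [-6*(5*(6*(-x))) = 0] LHS = -6·(…); ÷-6 both sides. So div: 5*(6*(-x)) = 0.
Step 3. [5*(6*(-x)) = 0] 5 out front; divide by 5 ⇒ div: 6*(-x) = 0.
Step 4. [6*(-x) = 0] 6 out front; divide by 6, so div: -x = 0.
Step 5. [-x = 0] leading − — multiply by −1, so neg: x = 0.

Answer: x ∈ {0}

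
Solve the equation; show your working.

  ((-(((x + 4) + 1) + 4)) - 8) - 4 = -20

Step 1. [((-(((x + 4) + 1) + 4)) - 8) - 4 = -20] peel the -4: add 4 from each side ⇒ sub: (-(((x + 4) + 1) + 4)) - 8 = -16.
Step 2. [(-(((x + 4) + 1) + 4)) - 8 = -16] -8 is outermost — add 8 both sides, so sub: -(((x + 4) + 1) + 4) = -8.
Step 3. [-(((x + 4) + 1) + 4) = -8] LHS negated; negate both sides, so neg: ((x + 4) + 1) + 4 = 8.
Step 4. [((x + 4) + 1) + 4 = 8] subtract 4: x sits inside (… + 4), so sub: (x + 4) + 1 = 4.
Step 5. [(x + 4) + 1 = 4] peel the +1: subtract 1 from each side, so sub: x + 4 = 3.
Step 6. [x + 4 = 3] 4 comes off first (subtract 4), so sub: x = -1.

Answer: x ∈ {-1}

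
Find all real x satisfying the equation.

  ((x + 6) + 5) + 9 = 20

Step 1. [((x + 6) + 5) + 9 = 20] subtract 9: x sits inside (… + 9) ⇒ sub: (x + 6) + 5 = 11.
Step 2. [(x + 6) + 5 = 11] +5 is outermost — subtract 5 both sides, so sub: x + 6 = 6.
Step 3. [x + 6 = 6] subtract 6: x sits inside (… + 6). So sub: x = 0.

Answer: x ∈ {0}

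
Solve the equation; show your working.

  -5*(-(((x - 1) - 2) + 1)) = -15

Step 1. [-5*(-(((x - 1) - 2) + 1)) = -15] LHS = -5·(…); ÷-5 both sides. So div: -(((x - 1) - 2) + 1) = 3.
Step 2. [-(((x - 1) - 2) + 1) = 3] flip signs both sides. So neg: ((x - 1) - 2) + 1 = -3.
Step 3. [((x - 1) - 2) + 1 = -3] +1 is outermost — subtract 1 both sides, so sub: (x - 1) - 2 = -4.
Step 4. [(x - 1) - 2 = -4] 2 comes off first (add 2). So sub: x - 1 = -2.
Step 5. [x - 1 = -2] peel the -1: add 1 from each side ⇒ sub: x = -1.

Answer: x ∈ {-1}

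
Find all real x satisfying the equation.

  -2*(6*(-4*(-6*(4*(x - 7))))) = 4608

Step 1. [-2*(6*(-4*(-6*(4*(x - 7))))) = 4608] -2 out front; divide by -2, so div: 6*(-4*(-6*(4*(x - 7)))) = -2304.
Step 2. [6*(-4*(-6*(4*(x - 7)))) = -2304] LHS = 6·(…); ÷6 both sides, so div: -4*(-6*(4*(x - 7))) = -384.
Step 3. [-4*(-6*(4*(x - 7))) = -384] divide by the outer -4. So div: -6*(4*(x - 7)) = 96.
Step 4. [-6*(4*(x - 7)) = 96] -6 out front; divide by -6. So div: 4*(x - 7) = -16.
Step 5. [4*(x - 7) = -16] 4·(inner) — divide through by 4, so div: x - 7 = -4.
Step 6. [x - 7 = -4] -7 is outermost — add 7 both sides ⇒ sub: x = 3.

Answer: x ∈ {3}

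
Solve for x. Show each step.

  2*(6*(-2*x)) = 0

Step 1. [2*(6*(-2*x)) = 0] 2·(inner) — divide through by 2. So div: 6*(-2*x) = 0.
Step 2. [6*(-2*x) = 0] 6 out front; divide by 6. So div: -2*x = 0.
Step 3. [-2*x = 0] -2 out front; divide by -2, so div: x = 0.

Answer: x ∈ {0}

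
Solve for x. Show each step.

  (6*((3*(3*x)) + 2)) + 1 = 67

Step 1. [(6*((3*(3*x)) + 2)) + 1 = 67] peel the +1: subtract 1 from each side ⇒ sub: 6*((3*(3*x)) + 2) = 66.
Step 2. [6*((3*(3*x)) + 2) = 66] leading coefficient 6: divide by 6, so div: (3*(3*x)) + 2 = 11.
Step 3. [(3*(3*x)) + 2 = 11] peel the +2: subtract 2 from each side, so sub: 3*(3*x) = 9.
Step 4. [3*(3*x) = 9] 3 out front; divide by 3, so div: 3*x = 3.
Step 5. [3*x = 3] leading coefficient 3: divide by 3. So div: x = 1.

Answer: x ∈ {1}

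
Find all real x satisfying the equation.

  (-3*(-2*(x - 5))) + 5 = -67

Step 1. [(-3*(-2*(x - 5))) + 5 = -67] +5 is outermost — subtract 5 both sides, so sub: -3*(-2*(x - 5)) = -72.
Step 2. [-3*(-2*(x - 5)) = -72] LHS = -3·(…); ÷-3 both sides. So div: -2*(x - 5) = 24.
Step 3. [-2*(x - 5) = 24] -2·(inner) — divide through by -2, so div: x - 5 = -12.
Step 4. [x - 5 = -12] add 5: x sits inside (… - 5). So sub: x = -7.

Answer: x ∈ {-7}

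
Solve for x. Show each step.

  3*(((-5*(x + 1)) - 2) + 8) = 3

Step 1. [3*(((-5*(x + 1)) - 2) + 8) = 3] divide by the outer 3, so div: ((-5*(x + 1)) - 2) + 8 = 1.
Step 2. [((-5*(x + 1)) - 2) + 8 = 1] subtract 8: x sits inside (… + 8). So sub: (-5*(x + 1)) - 2 = -7.
Step 3. [(-5*(x + 1)) - 2 = -7] -2 is outermost — add 2 both sides ⇒ sub: -5*(x + 1) = -5.
Step 4. [-5*(x + 1) = -5] divide by the outer -5. So div: x + 1 = 1.
Step 5. [x + 1 = 1] 1 comes off first (subtract 1) ⇒ sub: x = 0.

Answer: x ∈ {0}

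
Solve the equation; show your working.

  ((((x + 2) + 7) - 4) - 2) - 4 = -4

Step 1. [((((x + 2) + 7) - 4) - 2) - 4 = -4] -4 is outermost — add 4 both sides ⇒ sub: (((x + 2) + 7) - 4) - 2 = 0.
Step 2. [(((x + 2) + 7) - 4) - 2 = 0] add 2: x sits inside (… - 2) ⇒ sub: ((x + 2) + 7) - 4 = 2.
Step 3. [((x + 2) + 7) - 4 = 2] -4 is outermost — add 4 both sides ⇒ sub: (x + 2) + 7 = 6.
Step 4. [(x + 2) + 7 = 6] subtract 7: x sits inside (… + 7). So sub: x + 2 = -1.
Step 5. [x + 2 = -1] +2 is outermost — subtract 2 both sides, so sub: x = -3.

Answer: x ∈ {-3}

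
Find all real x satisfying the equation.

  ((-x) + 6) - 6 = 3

Step 1. [((-x) + 6) - 6 = 3] 6 comes off first (add 6). So sub: (-x) + 6 = 9.
Step 2. [(-x) + 6 = 9] +6 is outermost — subtract 6 both sides. So sub: -x = 3.
Step 3. [-x = 3] flip signs both sides, so neg: x = -3.

Answer: x ∈ {-3}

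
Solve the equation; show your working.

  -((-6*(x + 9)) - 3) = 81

Step 1. [-((-6*(x + 9)) - 3) = 81] leading − — multiply by −1. So neg: (-6*(x + 9)) - 3 = -81.
Step 2. [(-6*(x + 9)) - 3 = -81] the outer -3 inverts by adding 3, so sub: -6*(x + 9) = -78.
Step 3. [-6*(x + 9) = -78] -6·(inner) — divide through by -6. So div: x + 9 = 13.
Step 4. [x + 9 = 13] peel the +9: subtract 9 from each side ⇒ sub: x = 4.

Answer: x ∈ {4}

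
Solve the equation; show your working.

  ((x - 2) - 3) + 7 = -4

Step 1. [((x - 2) - 3) + 7 = -4] 7 comes off first (subtract 7) ⇒ sub: (x - 2) - 3 = -11.
Step 2. [(x - 2) - 3 = -11] the outer -3 inverts by adding 3, so sub: x - 2 = -8.
Step 3. [x - 2 = -8] the outer -2 inverts by adding 2, so sub: x = -6.

Answer: x ∈ {-6}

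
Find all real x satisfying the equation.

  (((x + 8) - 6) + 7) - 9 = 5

Step 1. [(((x + 8) - 6) + 7) - 9 = 5] 9 comes off first (add 9). So sub: ((x + 8) - 6) + 7 = 14.
Step 2. [((x + 8) - 6) + 7 = 14] 7 comes off first (subtract 7) ⇒ sub: (x + 8) - 6 = 7.
Step 3. [(x + 8) - 6 = 7] add 6: x sits inside (… - 6) ⇒ sub: x + 8 = 13.
Step 4. [x + 8 = 13] +8 is outermost — subtract 8 both sides ⇒ sub: x = 5.

Answer: x ∈ {5}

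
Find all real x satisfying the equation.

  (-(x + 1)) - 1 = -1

Step 1. [(-(x + 1)) - 1 = -1] -1 is outermost — add 1 both sides ⇒ sub: -(x + 1) = 0.
Step 2. [-(x + 1) = 0] flip signs both sides. So neg: x + 1 = 0.
Step 3. [x + 1 = 0] peel the +1: subtract 1 from each side, so sub: x = -1.

Answer: x ∈ {-1}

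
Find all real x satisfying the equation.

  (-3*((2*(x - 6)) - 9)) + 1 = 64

Step 1. [(-3*((2*(x - 6)) - 9)) + 1 = 64] 1 comes off first (subtract 1), so sub: -3*((2*(x - 6)) - 9) = 63.
Step 2. [-3*((2*(x - 6)) - 9) = 63] -3 out front; divide by -3 ⇒ div: (2*(x - 6)) - 9 = -21.
Step 3. [(2*(x - 6)) - 9 = -21] peel the -9: add 9 from each side ⇒ sub: 2*(x - 6) = -12.
Step 4. [2*(x - 6) = -12] leading coefficient 2: divide by 2. So div: x - 6 = -6.
Step 5. [x - 6 = -6] peel the -6: add 6 from each side. So sub: x = 0.

Answer: x ∈ {0}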